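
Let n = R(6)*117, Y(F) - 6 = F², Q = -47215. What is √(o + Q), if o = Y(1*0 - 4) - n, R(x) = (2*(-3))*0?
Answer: I*√47193 ≈ 217.24*I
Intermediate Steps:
R(x) = 0 (R(x) = -6*0 = 0)
Y(F) = 6 + F²
n = 0 (n = 0*117 = 0)
o = 22 (o = (6 + (1*0 - 4)²) - 1*0 = (6 + (0 - 4)²) + 0 = (6 + (-4)²) + 0 = (6 + 16) + 0 = 22 + 0 = 22)
√(o + Q) = √(22 - 47215) = √(-47193) = I*√47193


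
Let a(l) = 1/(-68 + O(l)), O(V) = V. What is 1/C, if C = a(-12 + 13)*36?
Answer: -67/36 ≈ -1.8611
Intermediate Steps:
a(l) = 1/(-68 + l)
C = -36/67 (C = 36/(-68 + (-12 + 13)) = 36/(-68 + 1) = 36/(-67) = -1/67*36 = -36/67 ≈ -0.53731)
1/C = 1/(-36/67) = -67/36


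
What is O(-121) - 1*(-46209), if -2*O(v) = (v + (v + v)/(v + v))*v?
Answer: 38949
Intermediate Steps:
O(v) = -v*(1 + v)/2 (O(v) = -(v + (v + v)/(v + v))*v/2 = -(v + (2*v)/((2*v)))*v/2 = -(v + (2*v)*(1/(2*v)))*v/2 = -(v + 1)*v/2 = -(1 + v)*v/2 = -v*(1 + v)/2)
O(-121) - 1*(-46209) = -1/2*(-121)*(1 - 121) - 1*(-46209) = -1/2*(-121)*(-120) + 46209 = -7260 + 46209 = 38949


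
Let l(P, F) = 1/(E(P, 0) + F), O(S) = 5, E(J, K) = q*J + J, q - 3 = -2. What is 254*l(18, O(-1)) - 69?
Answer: -2575/41 ≈ -62.805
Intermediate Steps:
q = 1 (q = 3 - 2 = 1)
E(J, K) = 2*J (E(J, K) = 1*J + J = J + J = 2*J)
l(P, F) = 1/(F + 2*P) (l(P, F) = 1/(2*P + F) = 1/(F + 2*P))
254*l(18, O(-1)) - 69 = 254/(5 + 2*18) - 69 = 254/(5 + 36) - 69 = 254/41 - 69 = -2575/41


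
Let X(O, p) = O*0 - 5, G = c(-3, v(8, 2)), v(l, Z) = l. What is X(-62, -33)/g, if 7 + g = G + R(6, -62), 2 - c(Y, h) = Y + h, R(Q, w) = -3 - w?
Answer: -5/49 ≈ -0.10204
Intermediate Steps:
c(Y, h) = 2 - Y - h (c(Y, h) = 2 - (Y + h) = 2 + (-Y - h) = 2 - Y - h)
G = -3 (G = 2 - 1*(-3) - 1*8 = 2 + 3 - 8 = -3)
g = 49 (g = -7 + (-3 + (-3 - 1*(-62))) = -7 + (-3 + (-3 + 62)) = -7 + (-3 + 59) = -7 + 56 = 49)
X(O, p) = -5 (X(O, p) = 0 - 5 = -5)
X(-62, -33)/g = -5/49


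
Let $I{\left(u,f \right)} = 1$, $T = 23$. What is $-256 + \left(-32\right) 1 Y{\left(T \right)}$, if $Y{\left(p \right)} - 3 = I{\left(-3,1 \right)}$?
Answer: $-384$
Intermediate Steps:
$Y{\left(p \right)} = 4$ ($Y{\left(p \right)} = 3 + 1 = 4$)
$-256 + \left(-32\right) 1 Y{\left(T \right)} = -256 + \left(-32\right) 1 \cdot 4 = -256 - 128 = -384$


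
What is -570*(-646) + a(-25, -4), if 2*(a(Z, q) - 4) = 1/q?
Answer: 2945791/8 ≈ 3.6822e+5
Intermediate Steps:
a(Z, q) = 4 + 1/(2*q)
-570*(-646) + a(-25, -4) = -570*(-646) + (4 + (½)/(-4)) = 368220 + (4 + (½)*(-¼)) = 368220 + (4 - ⅛) = 368220 + 31/8 = 2945791/8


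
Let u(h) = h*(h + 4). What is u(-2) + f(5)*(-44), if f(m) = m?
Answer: -224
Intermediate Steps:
u(h) = h*(4 + h)
u(-2) + f(5)*(-44) = -2*(4 - 2) + 5*(-44) = -2*2 - 220 = -4 - 220 = -224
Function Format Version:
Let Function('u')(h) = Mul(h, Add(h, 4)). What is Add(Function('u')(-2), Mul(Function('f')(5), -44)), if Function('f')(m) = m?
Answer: -224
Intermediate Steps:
Function('u')(h) = Mul(h, Add(4, h))
Add(Function('u')(-2), Mul(Function('f')(5), -44)) = Add(Mul(-2, Add(4, -2)), Mul(5, -44)) = Add(Mul(-2, 2), -220) = Add(-4, -220) = -224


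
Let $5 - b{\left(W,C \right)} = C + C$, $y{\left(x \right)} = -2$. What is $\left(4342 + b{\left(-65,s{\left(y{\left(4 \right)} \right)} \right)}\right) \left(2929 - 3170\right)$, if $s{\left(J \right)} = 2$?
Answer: $-1046663$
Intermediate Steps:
$b{\left(W,C \right)} = 5 - 2 C$ ($b{\left(W,C \right)} = 5 - \left(C + C\right) = 5 - 2 C$)
$\left(4342 + b{\left(-65,s{\left(y{\left(4 \right)} \right)} \right)}\right) \left(2929 - 3170\right) = \left(4342 + \left(5 - 4\right)\right) \left(2929 - 3170\right) = \left(4342 + \left(5 - 4\right)\right) \left(-241\right) = \left(4342 + 1\right) \left(-241\right) = 4343 \left(-241\right) = -1046663$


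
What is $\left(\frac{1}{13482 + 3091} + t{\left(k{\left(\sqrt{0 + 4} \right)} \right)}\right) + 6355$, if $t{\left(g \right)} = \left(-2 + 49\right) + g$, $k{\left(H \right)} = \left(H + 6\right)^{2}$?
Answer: $\frac{107161019}{16573} \approx 6466.0$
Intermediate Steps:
$k{\left(H \right)} = \left(6 + H\right)^{2}$
$t{\left(g \right)} = 47 + g$
$\left(\frac{1}{13482 + 3091} + t{\left(k{\left(\sqrt{0 + 4} \right)} \right)}\right) + 6355 = \left(\frac{1}{13482 + 3091} + \left(47 + \left(6 + \sqrt{0 + 4}\right)^{2}\right)\right) + 6355 = \left(\frac{1}{16573} + \left(47 + \left(6 + \sqrt{4}\right)^{2}\right)\right) + 6355 = \left(\frac{1}{16573} + \left(47 + \left(6 + 2\right)^{2}\right)\right) + 6355 = \left(\frac{1}{16573} + \left(47 + 8^{2}\right)\right) + 6355 = \left(\frac{1}{16573} + \left(47 + 64\right)\right) + 6355 = \left(\frac{1}{16573} + 111\right) + 6355 = \frac{1839604}{16573} + 6355 = \frac{107161019}{16573}$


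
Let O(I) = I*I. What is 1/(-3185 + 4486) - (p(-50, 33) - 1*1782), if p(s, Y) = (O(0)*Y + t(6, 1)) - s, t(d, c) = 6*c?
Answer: 2245527/1301 ≈ 1726.0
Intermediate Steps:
O(I) = I**2
p(s, Y) = 6 - s (p(s, Y) = (0**2*Y + 6*1) - s = (0*Y + 6) - s = (0 + 6) - s = 6 - s)
1/(-3185 + 4486) - (p(-50, 33) - 1*1782) = 1/(-3185 + 4486) - ((6 - 1*(-50)) - 1*1782) = 1/1301 - ((6 + 50) - 1782) = 1/1301 - (56 - 1782) = 1/1301 - 1*(-1726) = 1/1301 + 1726 = 2245527/1301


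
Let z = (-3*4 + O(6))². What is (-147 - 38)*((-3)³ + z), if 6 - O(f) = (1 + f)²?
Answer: -554630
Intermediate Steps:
O(f) = 6 - (1 + f)²
z = 3025 (z = (-3*4 + (6 - (1 + 6)²))² = (-12 + (6 - 1*7²))² = (-12 + (6 - 1*49))² = (-12 + (6 - 49))² = (-12 - 43)² = (-55)² = 3025)
(-147 - 38)*((-3)³ + z) = (-147 - 38)*((-3)³ + 3025) = -185*(-27 + 3025) = -185*2998 = -554630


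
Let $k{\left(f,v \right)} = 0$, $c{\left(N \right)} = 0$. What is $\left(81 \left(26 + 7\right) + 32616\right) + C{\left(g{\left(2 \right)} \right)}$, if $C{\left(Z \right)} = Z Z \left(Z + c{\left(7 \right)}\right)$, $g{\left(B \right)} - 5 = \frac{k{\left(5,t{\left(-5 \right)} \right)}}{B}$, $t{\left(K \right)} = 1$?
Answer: $35414$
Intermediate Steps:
$g{\left(B \right)} = 5$ ($g{\left(B \right)} = 5 + \frac{0}{B} = 5 + 0 = 5$)
$C{\left(Z \right)} = Z^{3}$ ($C{\left(Z \right)} = Z Z \left(Z + 0\right) = Z^{2} Z = Z^{3}$)
$\left(81 \left(26 + 7\right) + 32616\right) + C{\left(g{\left(2 \right)} \right)} = \left(81 \left(26 + 7\right) + 32616\right) + 5^{3} = \left(81 \cdot 33 + 32616\right) + 125 = \left(2673 + 32616\right) + 125 = 35289 + 125 = 35414$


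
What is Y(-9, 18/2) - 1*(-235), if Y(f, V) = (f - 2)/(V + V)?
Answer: 4219/18 ≈ 234.39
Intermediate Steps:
Y(f, V) = (-2 + f)/(2*V) (Y(f, V) = (-2 + f)/((2*V)) = (-2 + f)*(1/(2*V)) = (-2 + f)/(2*V))
Y(-9, 18/2) - 1*(-235) = (-2 - 9)/(2*((18/2))) - 1*(-235) = (1/2)*(-11)/(18*(1/2)) + 235 = (1/2)*(-11)/9 + 235 = (1/2)*(1/9)*(-11) + 235 = -11/18 + 235 = 4219/18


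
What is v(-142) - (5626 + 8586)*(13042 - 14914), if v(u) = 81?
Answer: 26604945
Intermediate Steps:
v(-142) - (5626 + 8586)*(13042 - 14914) = 81 - (5626 + 8586)*(13042 - 14914) = 81 - 14212*(-1872) = 81 - 1*(-26604864) = 81 + 26604864 = 26604945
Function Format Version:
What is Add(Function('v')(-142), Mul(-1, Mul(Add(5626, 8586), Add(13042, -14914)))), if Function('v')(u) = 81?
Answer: 26604945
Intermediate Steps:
Add(Function('v')(-142), Mul(-1, Mul(Add(5626, 8586), Add(13042, -14914)))) = Add(81, Mul(-1, Mul(Add(5626, 8586), Add(13042, -14914)))) = Add(81, Mul(-1, Mul(14212, -1872))) = Add(81, Mul(-1, -26604864)) = Add(81, 26604864) = 26604945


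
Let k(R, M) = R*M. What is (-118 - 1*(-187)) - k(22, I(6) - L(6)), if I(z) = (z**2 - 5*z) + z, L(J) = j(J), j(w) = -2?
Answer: -239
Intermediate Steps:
L(J) = -2
I(z) = z**2 - 4*z
k(R, M) = M*R
(-118 - 1*(-187)) - k(22, I(6) - L(6)) = (-118 - 1*(-187)) - (6*(-4 + 6) - 1*(-2))*22 = (-118 + 187) - (6*2 + 2)*22 = 69 - (12 + 2)*22 = 69 - 14*22 = 69 - 1*308 = 69 - 308 = -239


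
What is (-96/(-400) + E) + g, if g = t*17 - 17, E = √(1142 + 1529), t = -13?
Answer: -5944/25 + √2671 ≈ -186.08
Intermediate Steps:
E = √2671 ≈ 51.682
g = -238 (g = -13*17 - 17 = -221 - 17 = -238)
(-96/(-400) + E) + g = (-96/(-400) + √2671) - 238 = (-96*(-1/400) + √2671) - 238 = (6/25 + √2671) - 238 = -5944/25 + √2671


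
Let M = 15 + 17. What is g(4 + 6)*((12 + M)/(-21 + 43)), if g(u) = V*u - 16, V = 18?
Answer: 328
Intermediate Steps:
M = 32
g(u) = -16 + 18*u (g(u) = 18*u - 16 = -16 + 18*u)
g(4 + 6)*((12 + M)/(-21 + 43)) = (-16 + 18*(4 + 6))*((12 + 32)/(-21 + 43)) = (-16 + 18*10)*(44/22) = (-16 + 180)*(44*(1/22)) = 164*2 = 328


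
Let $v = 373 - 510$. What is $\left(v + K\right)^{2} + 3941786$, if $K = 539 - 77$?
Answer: $4047411$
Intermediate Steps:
$K = 462$ ($K = 539 - 77 = 462$)
$v = -137$ ($v = 373 - 510 = -137$)
$\left(v + K\right)^{2} + 3941786 = \left(-137 + 462\right)^{2} + 3941786 = 325^{2} + 3941786 = 105625 + 3941786 = 4047411$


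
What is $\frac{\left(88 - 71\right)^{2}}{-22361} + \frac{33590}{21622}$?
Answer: $\frac{372428616}{241744771} \approx 1.5406$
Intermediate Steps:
$\frac{\left(88 - 71\right)^{2}}{-22361} + \frac{33590}{21622} = 17^{2} \left(- \frac{1}{22361}\right) + 33590 \cdot \frac{1}{21622} = 289 \left(- \frac{1}{22361}\right) + \frac{16795}{10811} = - \frac{289}{22361} + \frac{16795}{10811} = \frac{372428616}{241744771}$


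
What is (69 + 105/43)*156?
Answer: 479232/43 ≈ 11145.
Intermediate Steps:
(69 + 105/43)*156 = (3072/43)*156 = 479232/43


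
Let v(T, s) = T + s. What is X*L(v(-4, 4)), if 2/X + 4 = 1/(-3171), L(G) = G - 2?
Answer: 12684/12685 ≈ 0.99992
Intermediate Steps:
L(G) = -2 + G
X = -6342/12685 (X = 2/(-4 + 1/(-3171)) = 2/(-4 - 1/3171) = 2/(-12685/3171) = 2*(-3171/12685) = -6342/12685 ≈ -0.49996)
X*L(v(-4, 4)) = -6342*(-2 + (-4 + 4))/12685 = -6342*(-2 + 0)/12685 = -6342/12685*(-2) = 12684/12685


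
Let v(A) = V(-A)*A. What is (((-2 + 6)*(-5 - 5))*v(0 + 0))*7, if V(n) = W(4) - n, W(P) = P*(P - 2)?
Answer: 0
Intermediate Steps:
W(P) = P*(-2 + P)
V(n) = 8 - n (V(n) = 4*(-2 + 4) - n = 4*2 - n = 8 - n)
v(A) = A*(8 + A) (v(A) = (8 - (-1)*A)*A = (8 + A)*A = A*(8 + A))
(((-2 + 6)*(-5 - 5))*v(0 + 0))*7 = (((-2 + 6)*(-5 - 5))*((0 + 0)*(8 + (0 + 0))))*7 = ((4*(-10))*(0*(8 + 0)))*7 = -0*8*7 = -40*0*7 = 0*7 = 0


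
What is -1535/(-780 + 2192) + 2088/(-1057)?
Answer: -4570751/1492484 ≈ -3.0625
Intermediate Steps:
-1535/(-780 + 2192) + 2088/(-1057) = -1535/1412 + 2088*(-1/1057) = -1535*1/1412 - 2088/1057 = -1535/1412 - 2088/1057 = -4570751/1492484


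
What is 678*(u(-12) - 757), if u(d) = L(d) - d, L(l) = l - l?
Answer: -505110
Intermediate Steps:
L(l) = 0
u(d) = -d (u(d) = 0 - d = -d)
678*(u(-12) - 757) = 678*(-1*(-12) - 757) = 678*(12 - 757) = 678*(-745) = -505110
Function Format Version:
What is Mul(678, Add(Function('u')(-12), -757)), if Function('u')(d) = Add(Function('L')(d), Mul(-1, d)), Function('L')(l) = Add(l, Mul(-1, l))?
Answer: -505110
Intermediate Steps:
Function('L')(l) = 0
Function('u')(d) = Mul(-1, d) (Function('u')(d) = Add(0, Mul(-1, d)) = Mul(-1, d))
Mul(678, Add(Function('u')(-12), -757)) = Mul(678, Add(Mul(-1, -12), -757)) = Mul(678, Add(12, -757)) = Mul(678, -745) = -505110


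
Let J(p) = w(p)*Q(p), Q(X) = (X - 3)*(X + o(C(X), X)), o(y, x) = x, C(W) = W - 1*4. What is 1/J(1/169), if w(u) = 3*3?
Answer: -28561/9108 ≈ -3.1358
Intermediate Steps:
C(W) = -4 + W (C(W) = W - 4 = -4 + W)
w(u) = 9
Q(X) = 2*X*(-3 + X) (Q(X) = (X - 3)*(X + X) = (-3 + X)*(2*X) = 2*X*(-3 + X))
J(p) = 18*p*(-3 + p) (J(p) = 9*(2*p*(-3 + p)) = 18*p*(-3 + p))
1/J(1/169) = 1/(18*(-3 + 1/169)/169) = 1/(18*(1/169)*(-3 + 1/169)) = 1/(18*(1/169)*(-506/169)) = 1/(-9108/28561) = -28561/9108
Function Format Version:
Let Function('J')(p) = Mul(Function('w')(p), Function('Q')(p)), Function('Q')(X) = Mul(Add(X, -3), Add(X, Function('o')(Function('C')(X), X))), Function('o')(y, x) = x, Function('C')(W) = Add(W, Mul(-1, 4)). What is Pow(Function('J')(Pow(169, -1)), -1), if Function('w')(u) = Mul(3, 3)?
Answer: Rational(-28561, 9108) ≈ -3.1358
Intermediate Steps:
Function('C')(W) = Add(-4, W) (Function('C')(W) = Add(W, -4) = Add(-4, W))
Function('w')(u) = 9
Function('Q')(X) = Mul(2, X, Add(-3, X)) (Function('Q')(X) = Mul(Add(X, -3), Add(X, X)) = Mul(Add(-3, X), Mul(2, X)) = Mul(2, X, Add(-3, X)))
Function('J')(p) = Mul(18, p, Add(-3, p)) (Function('J')(p) = Mul(9, Mul(2, p, Add(-3, p))) = Mul(18, p, Add(-3, p)))
Pow(Function('J')(Pow(169, -1)), -1) = Pow(Mul(18, Pow(169, -1), Add(-3, Pow(169, -1))), -1) = Pow(Mul(18, Rational(1, 169), Add(-3, Rational(1, 169))), -1) = Pow(Mul(18, Rational(1, 169), Rational(-506, 169)), -1) = Pow(Rational(-9108, 28561), -1) = Rational(-28561, 9108)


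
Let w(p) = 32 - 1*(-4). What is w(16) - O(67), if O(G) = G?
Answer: -31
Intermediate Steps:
w(p) = 36 (w(p) = 32 + 4 = 36)
w(16) - O(67) = 36 - 1*67 = 36 - 67 = -31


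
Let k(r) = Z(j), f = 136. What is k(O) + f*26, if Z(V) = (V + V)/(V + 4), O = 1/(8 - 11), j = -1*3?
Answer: 3530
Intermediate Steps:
j = -3
O = -⅓ (O = 1/(-3) = -⅓ ≈ -0.33333)
Z(V) = 2*V/(4 + V) (Z(V) = (2*V)/(4 + V) = 2*V/(4 + V))
k(r) = -6 (k(r) = 2*(-3)/(4 - 3) = 2*(-3)/1 = 2*(-3)*1 = -6)
k(O) + f*26 = -6 + 136*26 = -6 + 3536 = 3530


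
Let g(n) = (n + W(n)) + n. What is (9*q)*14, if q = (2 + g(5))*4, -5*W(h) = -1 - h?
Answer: 33264/5 ≈ 6652.8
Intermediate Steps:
W(h) = ⅕ + h/5 (W(h) = -(-1 - h)/5 = ⅕ + h/5)
g(n) = ⅕ + 11*n/5 (g(n) = (n + (⅕ + n/5)) + n = (⅕ + 6*n/5) + n = ⅕ + 11*n/5)
q = 264/5 (q = (2 + (⅕ + (11/5)*5))*4 = (2 + (⅕ + 11))*4 = (2 + 56/5)*4 = (66/5)*4 = 264/5 ≈ 52.800)
(9*q)*14 = (9*(264/5))*14 = (2376/5)*14 = 33264/5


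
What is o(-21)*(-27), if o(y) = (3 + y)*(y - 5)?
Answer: -12636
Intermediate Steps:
o(y) = (-5 + y)*(3 + y) (o(y) = (3 + y)*(-5 + y) = (-5 + y)*(3 + y))
o(-21)*(-27) = (-15 + (-21)² - 2*(-21))*(-27) = (-15 + 441 + 42)*(-27) = 468*(-27) = -12636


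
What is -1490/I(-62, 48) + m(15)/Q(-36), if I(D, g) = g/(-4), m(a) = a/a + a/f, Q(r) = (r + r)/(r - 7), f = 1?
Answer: 2407/18 ≈ 133.72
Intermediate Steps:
Q(r) = 2*r/(-7 + r) (Q(r) = (2*r)/(-7 + r) = 2*r/(-7 + r))
m(a) = 1 + a (m(a) = a/a + a/1 = 1 + a*1 = 1 + a)
I(D, g) = -g/4 (I(D, g) = g*(-1/4) = -g/4)
-1490/I(-62, 48) + m(15)/Q(-36) = -1490/((-1/4*48)) + (1 + 15)/((2*(-36)/(-7 - 36))) = -1490/(-12) + 16/((2*(-36)/(-43))) = -1490*(-1/12) + 16/((2*(-36)*(-1/43))) = 745/6 + 16/(72/43) = 745/6 + 16*(43/72) = 745/6 + 86/9 = 2407/18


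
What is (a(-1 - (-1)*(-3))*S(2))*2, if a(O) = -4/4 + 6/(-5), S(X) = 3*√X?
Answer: -66*√2/5 ≈ -18.668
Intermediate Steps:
a(O) = -11/5 (a(O) = -4*¼ + 6*(-⅕) = -1 - 6/5 = -11/5)
(a(-1 - (-1)*(-3))*S(2))*2 = -33*√2/5*2 = -66*√2/5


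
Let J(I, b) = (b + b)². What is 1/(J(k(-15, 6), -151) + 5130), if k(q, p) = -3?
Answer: 1/96334 ≈ 1.0381e-5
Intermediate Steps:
J(I, b) = 4*b² (J(I, b) = (2*b)² = 4*b²)
1/(J(k(-15, 6), -151) + 5130) = 1/(4*(-151)² + 5130) = 1/(4*22801 + 5130) = 1/(91204 + 5130) = 1/96334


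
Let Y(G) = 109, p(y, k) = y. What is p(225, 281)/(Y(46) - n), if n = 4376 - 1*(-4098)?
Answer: -45/1673 ≈ -0.026898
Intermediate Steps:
n = 8474 (n = 4376 + 4098 = 8474)
p(225, 281)/(Y(46) - n) = 225/(109 - 1*8474) = 225/(109 - 8474) = 225/(-8365) = 225*(-1/8365) = -45/1673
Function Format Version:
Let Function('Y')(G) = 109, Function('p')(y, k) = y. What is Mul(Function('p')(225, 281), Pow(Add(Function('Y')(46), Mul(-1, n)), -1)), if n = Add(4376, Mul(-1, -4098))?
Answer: Rational(-45, 1673) ≈ -0.026898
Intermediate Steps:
n = 8474 (n = Add(4376, 4098) = 8474)
Mul(Function('p')(225, 281), Pow(Add(Function('Y')(46), Mul(-1, n)), -1)) = Mul(225, Pow(Add(109, Mul(-1, 8474)), -1)) = Mul(225, Pow(Add(109, -8474), -1)) = Mul(225, Pow(-8365, -1)) = Mul(225, Rational(-1, 8365)) = Rational(-45, 1673)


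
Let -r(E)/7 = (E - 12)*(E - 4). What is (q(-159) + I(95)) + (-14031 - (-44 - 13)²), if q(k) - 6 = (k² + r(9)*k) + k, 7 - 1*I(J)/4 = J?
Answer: -9199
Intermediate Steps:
r(E) = -7*(-12 + E)*(-4 + E) (r(E) = -7*(E - 12)*(E - 4) = -7*(-12 + E)*(-4 + E))
I(J) = 28 - 4*J
q(k) = 6 + k² + 106*k (q(k) = 6 + ((k² + (-336 - 7*9² + 112*9)*k) + k) = 6 + ((k² + (-336 - 7*81 + 1008)*k) + k) = 6 + ((k² + (-336 - 567 + 1008)*k) + k) = 6 + ((k² + 105*k) + k) = 6 + (k² + 106*k) = 6 + k² + 106*k)
(q(-159) + I(95)) + (-14031 - (-44 - 13)²) = ((6 + (-159)² + 106*(-159)) + (28 - 4*95)) + (-14031 - (-44 - 13)²) = ((6 + 25281 - 16854) + (28 - 380)) + (-14031 - 1*(-57)²) = (8433 - 352) + (-14031 - 1*3249) = 8081 + (-14031 - 3249) = 8081 - 17280 = -9199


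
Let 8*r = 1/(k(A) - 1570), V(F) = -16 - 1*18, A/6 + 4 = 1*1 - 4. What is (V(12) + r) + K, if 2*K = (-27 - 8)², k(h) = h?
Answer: 7460335/12896 ≈ 578.50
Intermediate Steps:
A = -42 (A = -24 + 6*(1*1 - 4) = -24 + 6*(1 - 4) = -24 + 6*(-3) = -24 - 18 = -42)
V(F) = -34 (V(F) = -16 - 18 = -34)
r = -1/12896 (r = 1/(8*(-42 - 1570)) = (⅛)/(-1612) = (⅛)*(-1/1612) = -1/12896 ≈ -7.7543e-5)
K = 1225/2 (K = (-27 - 8)²/2 = (½)*(-35)² = (½)*1225 = 1225/2 ≈ 612.50)
(V(12) + r) + K = (-34 - 1/12896) + 1225/2 = -438465/12896 + 1225/2 = 7460335/12896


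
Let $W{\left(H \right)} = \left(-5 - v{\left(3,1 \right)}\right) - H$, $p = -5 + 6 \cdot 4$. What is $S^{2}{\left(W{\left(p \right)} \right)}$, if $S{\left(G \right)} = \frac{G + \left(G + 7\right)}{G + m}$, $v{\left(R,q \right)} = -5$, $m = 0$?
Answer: $\frac{961}{361} \approx 2.662$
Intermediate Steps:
$p = 19$ ($p = -5 + 24 = 19$)
$W{\left(H \right)} = - H$ ($W{\left(H \right)} = \left(-5 - -5\right) - H = \left(-5 + 5\right) - H = 0 - H = - H$)
$S{\left(G \right)} = \frac{7 + 2 G}{G}$ ($S{\left(G \right)} = \frac{G + \left(G + 7\right)}{G + 0} = \frac{G + \left(7 + G\right)}{G} = \frac{7 + 2 G}{G}$)
$S^{2}{\left(W{\left(p \right)} \right)} = \left(2 + \frac{7}{\left(-1\right) 19}\right)^{2} = \left(2 + \frac{7}{-19}\right)^{2} = \left(2 + 7 \left(- \frac{1}{19}\right)\right)^{2} = \left(2 - \frac{7}{19}\right)^{2} = \left(\frac{31}{19}\right)^{2} = \frac{961}{361}$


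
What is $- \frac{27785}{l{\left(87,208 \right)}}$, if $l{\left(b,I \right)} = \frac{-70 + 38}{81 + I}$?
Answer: $\frac{8029865}{32} \approx 2.5093 \cdot 10^{5}$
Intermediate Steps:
$l{\left(b,I \right)} = - \frac{32}{81 + I}$
$- \frac{27785}{l{\left(87,208 \right)}} = - \frac{27785}{\left(-32\right) \frac{1}{81 + 208}} = - \frac{27785}{\left(-32\right) \frac{1}{289}} = - \frac{27785}{- \frac{32}{289}} = \left(-27785\right) \left(- \frac{289}{32}\right) = \frac{8029865}{32}$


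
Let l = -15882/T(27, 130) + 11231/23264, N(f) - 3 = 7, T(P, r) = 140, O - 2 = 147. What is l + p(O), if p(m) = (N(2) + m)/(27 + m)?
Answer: -1003651387/8956640 ≈ -112.06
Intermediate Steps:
O = 149 (O = 2 + 147 = 149)
N(f) = 10 (N(f) = 3 + 7 = 10)
l = -91976627/814240 (l = -15882/140 + 11231/23264 = -15882*1/140 + 11231*(1/23264) = -7941/70 + 11231/23264 = -91976627/814240 ≈ -112.96)
p(m) = (10 + m)/(27 + m)
l + p(O) = -91976627/814240 + (10 + 149)/(27 + 149) = -91976627/814240 + 159/176 = -1003651387/8956640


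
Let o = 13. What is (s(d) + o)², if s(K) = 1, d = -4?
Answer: 196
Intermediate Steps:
(s(d) + o)² = (1 + 13)² = 14² = 196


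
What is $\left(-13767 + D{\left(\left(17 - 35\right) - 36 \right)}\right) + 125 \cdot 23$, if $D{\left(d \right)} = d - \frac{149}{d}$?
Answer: $- \frac{590935}{54} \approx -10943.0$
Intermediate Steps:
$\left(-13767 + D{\left(\left(17 - 35\right) - 36 \right)}\right) + 125 \cdot 23 = \left(-13767 + \left(\left(\left(17 - 35\right) - 36\right) - \frac{149}{\left(17 - 35\right) - 36}\right)\right) + 125 \cdot 23 = \left(-13767 - \left(54 + \frac{149}{-18 - 36}\right)\right) + 2875 = \left(-13767 - \left(54 + \frac{149}{-54}\right)\right) + 2875 = \left(-13767 - \frac{2767}{54}\right) + 2875 = - \frac{746185}{54} + 2875 = - \frac{590935}{54}$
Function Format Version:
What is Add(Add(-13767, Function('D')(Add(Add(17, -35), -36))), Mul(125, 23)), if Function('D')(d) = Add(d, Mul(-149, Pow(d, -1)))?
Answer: Rational(-590935, 54) ≈ -10943.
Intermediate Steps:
Add(Add(-13767, Function('D')(Add(Add(17, -35), -36))), Mul(125, 23)) = Add(Add(-13767, Add(Add(Add(17, -35), -36), Mul(-149, Pow(Add(Add(17, -35), -36), -1)))), Mul(125, 23)) = Add(Add(-13767, Add(Add(-18, -36), Mul(-149, Pow(Add(-18, -36), -1)))), 2875) = Add(Add(-13767, Add(-54, Mul(-149, Pow(-54, -1)))), 2875) = Add(Add(-13767, Add(-54, Mul(-149, Rational(-1, 54)))), 2875) = Add(Add(-13767, Add(-54, Rational(149, 54))), 2875) = Add(Add(-13767, Rational(-2767, 54)), 2875) = Add(Rational(-746185, 54), 2875) = Rational(-590935, 54)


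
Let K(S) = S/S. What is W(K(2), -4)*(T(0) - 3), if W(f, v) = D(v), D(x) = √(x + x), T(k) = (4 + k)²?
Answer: 26*I*√2 ≈ 36.77*I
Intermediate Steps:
K(S) = 1
D(x) = √2*√x (D(x) = √(2*x) = √2*√x)
W(f, v) = √2*√v
W(K(2), -4)*(T(0) - 3) = (√2*√(-4))*((4 + 0)² - 3) = (√2*(2*I))*(4² - 3) = (2*I*√2)*(16 - 3) = (2*I*√2)*13 = 26*I*√2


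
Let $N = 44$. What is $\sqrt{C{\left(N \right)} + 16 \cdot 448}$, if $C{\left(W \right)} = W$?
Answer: $2 \sqrt{1803} \approx 84.923$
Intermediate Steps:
$\sqrt{C{\left(N \right)} + 16 \cdot 448} = \sqrt{44 + 16 \cdot 448} = \sqrt{44 + 7168} = \sqrt{7212} = 2 \sqrt{1803}$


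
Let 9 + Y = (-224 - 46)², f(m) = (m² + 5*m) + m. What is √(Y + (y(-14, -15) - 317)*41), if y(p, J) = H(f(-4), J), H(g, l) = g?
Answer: √59566 ≈ 244.06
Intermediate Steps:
f(m) = m² + 6*m
y(p, J) = -8 (y(p, J) = -4*(6 - 4) = -4*2 = -8)
Y = 72891 (Y = -9 + (-224 - 46)² = -9 + (-270)² = -9 + 72900 = 72891)
√(Y + (y(-14, -15) - 317)*41) = √(72891 + (-8 - 317)*41) = √(72891 - 325*41) = √(72891 - 13325) = √59566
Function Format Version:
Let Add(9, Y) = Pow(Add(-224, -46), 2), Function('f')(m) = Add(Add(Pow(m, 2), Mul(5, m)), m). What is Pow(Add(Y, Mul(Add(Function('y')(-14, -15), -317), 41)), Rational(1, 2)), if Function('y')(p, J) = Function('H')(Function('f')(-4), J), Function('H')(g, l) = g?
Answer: Pow(59566, Rational(1, 2)) ≈ 244.06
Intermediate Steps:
Function('f')(m) = Add(Pow(m, 2), Mul(6, m))
Function('y')(p, J) = -8 (Function('y')(p, J) = Mul(-4, Add(6, -4)) = Mul(-4, 2) = -8)
Y = 72891 (Y = Add(-9, Pow(Add(-224, -46), 2)) = Add(-9, Pow(-270, 2)) = Add(-9, 72900) = 72891)
Pow(Add(Y, Mul(Add(Function('y')(-14, -15), -317), 41)), Rational(1, 2)) = Pow(Add(72891, Mul(Add(-8, -317), 41)), Rational(1, 2)) = Pow(Add(72891, Mul(-325, 41)), Rational(1, 2)) = Pow(Add(72891, -13325), Rational(1, 2)) = Pow(59566, Rational(1, 2))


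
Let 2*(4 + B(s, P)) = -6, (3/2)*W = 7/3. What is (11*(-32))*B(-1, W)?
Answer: 2464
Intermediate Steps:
W = 14/9 (W = 2*(7/3)/3 = 2*(7*(1/3))/3 = (2/3)*(7/3) = 14/9 ≈ 1.5556)
B(s, P) = -7 (B(s, P) = -4 + (1/2)*(-6) = -4 - 3 = -7)
(11*(-32))*B(-1, W) = (11*(-32))*(-7) = -352*(-7) = 2464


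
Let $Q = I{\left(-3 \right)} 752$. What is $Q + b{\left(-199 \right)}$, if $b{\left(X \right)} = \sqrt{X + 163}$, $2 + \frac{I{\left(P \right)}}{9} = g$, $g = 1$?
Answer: $-6768 + 6 i \approx -6768.0 + 6.0 i$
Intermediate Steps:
$I{\left(P \right)} = -9$ ($I{\left(P \right)} = -18 + 9 \cdot 1 = -18 + 9 = -9$)
$b{\left(X \right)} = \sqrt{163 + X}$
$Q = -6768$ ($Q = \left(-9\right) 752 = -6768$)
$Q + b{\left(-199 \right)} = -6768 + \sqrt{163 - 199} = -6768 + \sqrt{-36} = -6768 + 6 i$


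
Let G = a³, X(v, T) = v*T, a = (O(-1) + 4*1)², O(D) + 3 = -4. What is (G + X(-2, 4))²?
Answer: 519841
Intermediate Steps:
O(D) = -7 (O(D) = -3 - 4 = -7)
a = 9 (a = (-7 + 4*1)² = (-7 + 4)² = (-3)² = 9)
X(v, T) = T*v
G = 729 (G = 9³ = 729)
(G + X(-2, 4))² = (729 + 4*(-2))² = (729 - 8)² = 721² = 519841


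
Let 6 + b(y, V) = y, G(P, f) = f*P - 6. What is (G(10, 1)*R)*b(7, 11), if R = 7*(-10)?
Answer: -280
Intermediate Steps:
G(P, f) = -6 + P*f (G(P, f) = P*f - 6 = -6 + P*f)
b(y, V) = -6 + y
R = -70
(G(10, 1)*R)*b(7, 11) = ((-6 + 10*1)*(-70))*(-6 + 7) = ((-6 + 10)*(-70))*1 = (4*(-70))*1 = -280*1 = -280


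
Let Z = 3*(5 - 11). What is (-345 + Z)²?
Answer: 131769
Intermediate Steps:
Z = -18 (Z = 3*(-6) = -18)
(-345 + Z)² = (-345 - 18)² = (-363)² = 131769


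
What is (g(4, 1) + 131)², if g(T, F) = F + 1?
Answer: 17689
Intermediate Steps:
g(T, F) = 1 + F
(g(4, 1) + 131)² = ((1 + 1) + 131)² = (2 + 131)² = 133² = 17689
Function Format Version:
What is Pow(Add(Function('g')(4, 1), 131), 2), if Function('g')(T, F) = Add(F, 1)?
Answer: 17689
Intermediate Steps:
Function('g')(T, F) = Add(1, F)
Pow(Add(Function('g')(4, 1), 131), 2) = Pow(Add(Add(1, 1), 131), 2) = Pow(Add(2, 131), 2) = Pow(133, 2) = 17689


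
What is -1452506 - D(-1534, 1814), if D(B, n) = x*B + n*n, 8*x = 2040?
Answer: -4351932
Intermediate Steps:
x = 255 (x = (1/8)*2040 = 255)
D(B, n) = n**2 + 255*B (D(B, n) = 255*B + n*n = 255*B + n**2 = n**2 + 255*B)
-1452506 - D(-1534, 1814) = -1452506 - (1814**2 + 255*(-1534)) = -1452506 - (3290596 - 391170) = -1452506 - 1*2899426 = -1452506 - 2899426 = -4351932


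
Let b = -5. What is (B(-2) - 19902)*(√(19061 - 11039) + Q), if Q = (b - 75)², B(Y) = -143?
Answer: -128288000 - 20045*√8022 ≈ -1.3008e+8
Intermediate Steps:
Q = 6400 (Q = (-5 - 75)² = (-80)² = 6400)
(B(-2) - 19902)*(√(19061 - 11039) + Q) = (-143 - 19902)*(√(19061 - 11039) + 6400) = -20045*(√8022 + 6400) = -20045*(6400 + √8022) = -128288000 - 20045*√8022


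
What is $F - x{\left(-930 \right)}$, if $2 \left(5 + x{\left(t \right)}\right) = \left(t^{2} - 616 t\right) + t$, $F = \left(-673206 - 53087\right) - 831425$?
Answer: $-2276138$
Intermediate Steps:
$F = -1557718$ ($F = -726293 - 831425 = -1557718$)
$x{\left(t \right)} = -5 + \frac{t^{2}}{2} - \frac{615 t}{2}$ ($x{\left(t \right)} = -5 + \frac{\left(t^{2} - 616 t\right) + t}{2} = -5 + \frac{t^{2} - 615 t}{2} = -5 + \left(\frac{t^{2}}{2} - \frac{615 t}{2}\right) = -5 + \frac{t^{2}}{2} - \frac{615 t}{2}$)
$F - x{\left(-930 \right)} = -1557718 - \left(-5 + \frac{\left(-930\right)^{2}}{2} - -285975\right) = -1557718 - \left(-5 + \frac{1}{2} \cdot 864900 + 285975\right) = -1557718 - \left(-5 + 432450 + 285975\right) = -1557718 - 718420 = -2276138$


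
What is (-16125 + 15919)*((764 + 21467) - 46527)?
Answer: 5004976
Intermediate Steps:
(-16125 + 15919)*((764 + 21467) - 46527) = -206*(22231 - 46527) = -206*(-24296) = 5004976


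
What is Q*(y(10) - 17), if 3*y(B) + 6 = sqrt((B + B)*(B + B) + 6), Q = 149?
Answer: -2831 + 149*sqrt(406)/3 ≈ -1830.2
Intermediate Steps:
y(B) = -2 + sqrt(6 + 4*B**2)/3 (y(B) = -2 + sqrt((B + B)*(B + B) + 6)/3 = -2 + sqrt((2*B)*(2*B) + 6)/3 = -2 + sqrt(4*B**2 + 6)/3 = -2 + sqrt(6 + 4*B**2)/3)
Q*(y(10) - 17) = 149*((-2 + sqrt(6 + 4*10**2)/3) - 17) = 149*((-2 + sqrt(6 + 4*100)/3) - 17) = 149*((-2 + sqrt(6 + 400)/3) - 17) = 149*((-2 + sqrt(406)/3) - 17) = 149*(-19 + sqrt(406)/3) = -2831 + 149*sqrt(406)/3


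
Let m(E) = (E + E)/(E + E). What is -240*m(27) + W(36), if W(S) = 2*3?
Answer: -234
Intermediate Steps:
W(S) = 6
m(E) = 1 (m(E) = (2*E)/((2*E)) = (2*E)*(1/(2*E)) = 1)
-240*m(27) + W(36) = -240*1 + 6 = -240 + 6 = -234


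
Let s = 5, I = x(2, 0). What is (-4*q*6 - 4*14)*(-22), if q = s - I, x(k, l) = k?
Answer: 2816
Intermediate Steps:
I = 2
q = 3 (q = 5 - 1*2 = 5 - 2 = 3)
(-4*q*6 - 4*14)*(-22) = (-4*3*6 - 4*14)*(-22) = (-12*6 - 56)*(-22) = (-72 - 56)*(-22) = -128*(-22) = 2816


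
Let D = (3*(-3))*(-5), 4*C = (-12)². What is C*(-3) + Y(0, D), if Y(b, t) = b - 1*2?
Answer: -110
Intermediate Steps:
C = 36 (C = (¼)*(-12)² = (¼)*144 = 36)
D = 45 (D = -9*(-5) = 45)
Y(b, t) = -2 + b (Y(b, t) = b - 2 = -2 + b)
C*(-3) + Y(0, D) = 36*(-3) + (-2 + 0) = -108 - 2 = -110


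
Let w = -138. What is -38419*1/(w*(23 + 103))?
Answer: 38419/17388 ≈ 2.2095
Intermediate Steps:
-38419*1/(w*(23 + 103)) = -38419*(-1/(138*(23 + 103))) = -38419/(126*(-138)) = -38419/(-17388) = -38419*(-1/17388) = 38419/17388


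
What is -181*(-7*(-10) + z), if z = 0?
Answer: -12670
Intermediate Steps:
-181*(-7*(-10) + z) = -181*(-7*(-10) + 0) = -181*(70 + 0) = -181*70 = -12670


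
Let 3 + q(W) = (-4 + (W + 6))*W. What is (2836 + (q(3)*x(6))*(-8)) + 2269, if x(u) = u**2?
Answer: 1649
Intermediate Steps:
q(W) = -3 + W*(2 + W) (q(W) = -3 + (-4 + (W + 6))*W = -3 + (-4 + (6 + W))*W = -3 + (2 + W)*W = -3 + W*(2 + W))
(2836 + (q(3)*x(6))*(-8)) + 2269 = (2836 + ((-3 + 3**2 + 2*3)*6**2)*(-8)) + 2269 = (2836 + ((-3 + 9 + 6)*36)*(-8)) + 2269 = (2836 + (12*36)*(-8)) + 2269 = (2836 + 432*(-8)) + 2269 = (2836 - 3456) + 2269 = -620 + 2269 = 1649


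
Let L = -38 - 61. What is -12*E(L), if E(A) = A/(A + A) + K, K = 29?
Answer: -354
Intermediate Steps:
L = -99
E(A) = 59/2 (E(A) = A/(A + A) + 29 = A/((2*A)) + 29 = (1/(2*A))*A + 29 = 1/2 + 29 = 59/2)
-12*E(L) = -12*59/2 = -354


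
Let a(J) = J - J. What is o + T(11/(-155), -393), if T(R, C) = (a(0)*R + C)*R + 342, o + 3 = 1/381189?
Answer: 21677456207/59084295 ≈ 366.89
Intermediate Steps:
a(J) = 0
o = -1143566/381189 (o = -3 + 1/381189 = -1143566/381189 ≈ -3.0000)
T(R, C) = 342 + C*R (T(R, C) = (0*R + C)*R + 342 = (0 + C)*R + 342 = C*R + 342 = 342 + C*R)
o + T(11/(-155), -393) = -1143566/381189 + (342 - 4323/(-155)) = -1143566/381189 + (342 - 4323*(-1)/155) = -1143566/381189 + (342 - 393*(-11/155)) = -1143566/381189 + (342 + 4323/155) = -1143566/381189 + 57333/155 = 21677456207/59084295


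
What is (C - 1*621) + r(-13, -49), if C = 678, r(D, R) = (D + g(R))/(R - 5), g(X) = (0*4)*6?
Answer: 3091/54 ≈ 57.241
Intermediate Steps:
g(X) = 0 (g(X) = 0*6 = 0)
r(D, R) = D/(-5 + R) (r(D, R) = (D + 0)/(R - 5) = D/(-5 + R))
(C - 1*621) + r(-13, -49) = (678 - 1*621) - 13/(-5 - 49) = (678 - 621) - 13/(-54) = 57 - 13*(-1/54) = 57 + 13/54 = 3091/54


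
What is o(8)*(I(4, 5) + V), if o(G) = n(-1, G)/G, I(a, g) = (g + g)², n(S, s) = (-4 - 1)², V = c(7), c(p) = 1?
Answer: 2525/8 ≈ 315.63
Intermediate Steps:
V = 1
n(S, s) = 25 (n(S, s) = (-5)² = 25)
I(a, g) = 4*g² (I(a, g) = (2*g)² = 4*g²)
o(G) = 25/G
o(8)*(I(4, 5) + V) = (25/8)*(4*5² + 1) = (25*(⅛))*(4*25 + 1) = 25*(100 + 1)/8 = (25/8)*101 = 2525/8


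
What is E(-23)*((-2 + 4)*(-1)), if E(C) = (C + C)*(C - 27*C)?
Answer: 55016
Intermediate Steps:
E(C) = -52*C² (E(C) = (2*C)*(-26*C) = -52*C²)
E(-23)*((-2 + 4)*(-1)) = (-52*(-23)²)*((-2 + 4)*(-1)) = (-52*529)*(2*(-1)) = -27508*(-2) = 55016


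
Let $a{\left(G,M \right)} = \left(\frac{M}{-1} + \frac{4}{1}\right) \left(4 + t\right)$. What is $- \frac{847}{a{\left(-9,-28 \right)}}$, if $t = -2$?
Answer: $- \frac{847}{64} \approx -13.234$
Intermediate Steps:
$a{\left(G,M \right)} = 8 - 2 M$ ($a{\left(G,M \right)} = \left(\frac{M}{-1} + \frac{4}{1}\right) \left(4 - 2\right) = \left(M \left(-1\right) + 4 \cdot 1\right) 2 = \left(- M + 4\right) 2 = \left(4 - M\right) 2 = 8 - 2 M$)
$- \frac{847}{a{\left(-9,-28 \right)}} = - \frac{847}{8 - -56} = - \frac{847}{8 + 56} = - \frac{847}{64}$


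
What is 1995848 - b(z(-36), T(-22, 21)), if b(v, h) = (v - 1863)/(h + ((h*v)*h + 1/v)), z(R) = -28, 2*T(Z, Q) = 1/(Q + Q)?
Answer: 1927772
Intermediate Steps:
T(Z, Q) = 1/(4*Q) (T(Z, Q) = 1/(2*(Q + Q)) = 1/(2*((2*Q))) = (1/(2*Q))/2 = 1/(4*Q))
b(v, h) = (-1863 + v)/(h + 1/v + v*h²) (b(v, h) = (-1863 + v)/(h + (v*h² + 1/v)) = (-1863 + v)/(h + (1/v + v*h²)) = (-1863 + v)/(h + 1/v + v*h²))
1995848 - b(z(-36), T(-22, 21)) = 1995848 - (-28)*(-1863 - 28)/(1 + ((¼)/21)*(-28) + ((¼)/21)²*(-28)²) = 1995848 - (-28)*(-1891)/(1 + ((¼)*(1/21))*(-28) + ((¼)*(1/21))²*784) = 1995848 - (-28)*(-1891)/(1 + (1/84)*(-28) + (1/84)²*784) = 1995848 - (-28)*(-1891)/(1 - ⅓ + (1/7056)*784) = 1995848 - (-28)*(-1891)/(1 - ⅓ + ⅑) = 1995848 - (-28)*(-1891)/7/9 = 1995848 - (-28)*9*(-1891)/7 = 1995848 - 1*68076 = 1995848 - 68076 = 1927772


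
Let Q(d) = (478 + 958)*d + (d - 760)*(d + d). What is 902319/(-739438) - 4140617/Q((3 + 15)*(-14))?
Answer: -228245112385/7826211792 ≈ -29.164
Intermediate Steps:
Q(d) = 1436*d + 2*d*(-760 + d) (Q(d) = 1436*d + (-760 + d)*(2*d) = 1436*d + 2*d*(-760 + d))
902319/(-739438) - 4140617/Q((3 + 15)*(-14)) = 902319/(-739438) - 4140617*(-1/(28*(-42 + (3 + 15)*(-14))*(3 + 15))) = 902319*(-1/739438) - 4140617*(-1/(504*(-42 + 18*(-14)))) = -902319/739438 - 4140617*(-1/(504*(-42 - 252))) = -902319/739438 - 4140617/(2*(-252)*(-294)) = -902319/739438 - 4140617/148176 = -228245112385/7826211792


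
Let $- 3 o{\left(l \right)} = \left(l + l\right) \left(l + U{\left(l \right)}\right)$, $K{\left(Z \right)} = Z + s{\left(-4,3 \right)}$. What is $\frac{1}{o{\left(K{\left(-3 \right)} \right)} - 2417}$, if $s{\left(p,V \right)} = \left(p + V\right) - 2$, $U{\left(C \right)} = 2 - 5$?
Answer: $- \frac{1}{2453} \approx -0.00040766$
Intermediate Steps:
$U{\left(C \right)} = -3$ ($U{\left(C \right)} = 2 - 5 = -3$)
$s{\left(p,V \right)} = -2 + V + p$ ($s{\left(p,V \right)} = \left(V + p\right) - 2 = -2 + V + p$)
$K{\left(Z \right)} = -3 + Z$ ($K{\left(Z \right)} = Z - 3 = -3 + Z$)
$o{\left(l \right)} = - \frac{2 l \left(-3 + l\right)}{3}$ ($o{\left(l \right)} = - \frac{\left(l + l\right) \left(l - 3\right)}{3} = - \frac{2 l \left(-3 + l\right)}{3}$)
$\frac{1}{o{\left(K{\left(-3 \right)} \right)} - 2417} = \frac{1}{\frac{2 \left(-3 - 3\right) \left(3 - \left(-3 - 3\right)\right)}{3} - 2417} = \frac{1}{\frac{2}{3} \left(-6\right) \left(3 - -6\right) - 2417} = \frac{1}{\frac{2}{3} \left(-6\right) \left(3 + 6\right) - 2417} = \frac{1}{\frac{2}{3} \left(-6\right) 9 - 2417} = \frac{1}{-36 - 2417} = \frac{1}{-2453} = - \frac{1}{2453}$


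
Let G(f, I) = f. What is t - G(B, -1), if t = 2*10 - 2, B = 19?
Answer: -1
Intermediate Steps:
t = 18 (t = 20 - 2 = 18)
t - G(B, -1) = 18 - 1*19 = 18 - 19 = -1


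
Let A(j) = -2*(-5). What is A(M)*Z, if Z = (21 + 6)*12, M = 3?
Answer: 3240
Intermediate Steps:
A(j) = 10
Z = 324 (Z = 27*12 = 324)
A(M)*Z = 10*324 = 3240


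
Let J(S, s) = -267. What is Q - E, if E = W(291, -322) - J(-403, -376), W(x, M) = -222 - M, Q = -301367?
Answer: -301734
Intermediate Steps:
E = 367 (E = (-222 - 1*(-322)) - 1*(-267) = (-222 + 322) + 267 = 100 + 267 = 367)
Q - E = -301367 - 1*367 = -301367 - 367 = -301734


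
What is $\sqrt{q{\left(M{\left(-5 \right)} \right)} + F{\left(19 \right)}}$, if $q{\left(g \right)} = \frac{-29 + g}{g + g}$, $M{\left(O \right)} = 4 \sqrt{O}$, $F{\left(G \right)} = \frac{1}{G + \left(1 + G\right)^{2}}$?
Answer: $\frac{\sqrt{35279800 + 50912690 i \sqrt{5}}}{8380} \approx 1.0487 + 0.77292 i$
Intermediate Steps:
$q{\left(g \right)} = \frac{-29 + g}{2 g}$
$\sqrt{q{\left(M{\left(-5 \right)} \right)} + F{\left(19 \right)}} = \sqrt{\frac{-29 + 4 \sqrt{-5}}{2 \cdot 4 \sqrt{-5}} + \frac{1}{19 + \left(1 + 19\right)^{2}}} = \sqrt{\frac{-29 + 4 i \sqrt{5}}{2 \cdot 4 i \sqrt{5}} + \frac{1}{19 + 20^{2}}} = \sqrt{\frac{-29 + 4 i \sqrt{5}}{2 \cdot 4 i \sqrt{5}} + \frac{1}{19 + 400}} = \sqrt{\frac{- \frac{i \sqrt{5}}{20} \left(-29 + 4 i \sqrt{5}\right)}{2} + \frac{1}{419}} = \sqrt{- \frac{i \sqrt{5} \left(-29 + 4 i \sqrt{5}\right)}{40} + \frac{1}{419}} = \sqrt{\frac{1}{419} - \frac{i \sqrt{5} \left(-29 + 4 i \sqrt{5}\right)}{40}}$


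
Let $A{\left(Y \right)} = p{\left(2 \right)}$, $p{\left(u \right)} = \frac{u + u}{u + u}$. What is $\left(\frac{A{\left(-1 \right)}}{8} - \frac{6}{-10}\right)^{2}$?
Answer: $\frac{841}{1600} \approx 0.52563$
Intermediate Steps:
$p{\left(u \right)} = 1$ ($p{\left(u \right)} = \frac{2 u}{2 u} = 2 u \frac{1}{2 u} = 1$)
$A{\left(Y \right)} = 1$
$\left(\frac{A{\left(-1 \right)}}{8} - \frac{6}{-10}\right)^{2} = \left(1 \cdot \frac{1}{8} - \frac{6}{-10}\right)^{2} = \left(1 \cdot \frac{1}{8} - - \frac{3}{5}\right)^{2} = \left(\frac{1}{8} + \frac{3}{5}\right)^{2} = \left(\frac{29}{40}\right)^{2} = \frac{841}{1600}$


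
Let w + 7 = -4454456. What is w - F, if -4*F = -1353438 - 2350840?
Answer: -10761065/2 ≈ -5.3805e+6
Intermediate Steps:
w = -4454463 (w = -7 - 4454456 = -4454463)
F = 1852139/2 (F = -(-1353438 - 2350840)/4 = -1/4*(-3704278) = 1852139/2 ≈ 9.2607e+5)
w - F = -4454463 - 1*1852139/2 = -4454463 - 1852139/2 = -10761065/2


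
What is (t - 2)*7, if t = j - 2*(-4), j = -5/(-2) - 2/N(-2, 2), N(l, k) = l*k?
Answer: 63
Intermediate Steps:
N(l, k) = k*l
j = 3 (j = -5/(-2) - 2/(2*(-2)) = -5*(-½) - 2/(-4) = 5/2 - 2*(-¼) = 5/2 + ½ = 3)
t = 11 (t = 3 - 2*(-4) = 3 + 8 = 11)
(t - 2)*7 = (11 - 2)*7 = 9*7 = 63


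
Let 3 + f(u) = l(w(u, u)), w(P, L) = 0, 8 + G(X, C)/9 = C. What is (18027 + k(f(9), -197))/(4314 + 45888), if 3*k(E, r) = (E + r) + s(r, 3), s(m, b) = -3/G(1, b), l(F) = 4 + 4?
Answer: 404168/1129545 ≈ 0.35781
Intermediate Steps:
G(X, C) = -72 + 9*C
l(F) = 8
s(m, b) = -3/(-72 + 9*b)
f(u) = 5 (f(u) = -3 + 8 = 5)
k(E, r) = 1/45 + E/3 + r/3 (k(E, r) = ((E + r) - 1/(-24 + 3*3))/3 = ((E + r) - 1/(-24 + 9))/3 = ((E + r) - 1/(-15))/3 = ((E + r) - 1*(-1/15))/3 = ((E + r) + 1/15)/3 = (1/15 + E + r)/3 = 1/45 + E/3 + r/3)
(18027 + k(f(9), -197))/(4314 + 45888) = (18027 + (1/45 + (⅓)*5 + (⅓)*(-197)))/(4314 + 45888) = (18027 + (1/45 + 5/3 - 197/3))/50202 = (18027 - 2879/45)*(1/50202) = (808336/45)*(1/50202) = 404168/1129545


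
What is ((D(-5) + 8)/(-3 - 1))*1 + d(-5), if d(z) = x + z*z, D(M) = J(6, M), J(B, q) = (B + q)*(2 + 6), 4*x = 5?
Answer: 89/4 ≈ 22.250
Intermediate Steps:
x = 5/4 (x = (¼)*5 = 5/4 ≈ 1.2500)
J(B, q) = 8*B + 8*q (J(B, q) = (B + q)*8 = 8*B + 8*q)
D(M) = 48 + 8*M (D(M) = 8*6 + 8*M = 48 + 8*M)
d(z) = 5/4 + z² (d(z) = 5/4 + z*z = 5/4 + z²)
((D(-5) + 8)/(-3 - 1))*1 + d(-5) = (((48 + 8*(-5)) + 8)/(-3 - 1))*1 + (5/4 + (-5)²) = (((48 - 40) + 8)/(-4))*1 + (5/4 + 25) = ((8 + 8)*(-¼))*1 + 105/4 = (16*(-¼))*1 + 105/4 = -4*1 + 105/4 = -4 + 105/4 = 89/4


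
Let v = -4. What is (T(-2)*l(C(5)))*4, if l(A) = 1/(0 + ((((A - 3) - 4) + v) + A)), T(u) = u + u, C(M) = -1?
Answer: 16/13 ≈ 1.2308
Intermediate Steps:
T(u) = 2*u
l(A) = 1/(-11 + 2*A) (l(A) = 1/(0 + ((((A - 3) - 4) - 4) + A)) = 1/(0 + ((((-3 + A) - 4) - 4) + A)) = 1/(0 + (((-7 + A) - 4) + A)) = 1/(0 + ((-11 + A) + A)) = 1/(0 + (-11 + 2*A)) = 1/(-11 + 2*A))
(T(-2)*l(C(5)))*4 = ((2*(-2))/(-11 + 2*(-1)))*4 = -4/(-11 - 2)*4 = -4/(-13)*4 = -4*(-1/13)*4 = (4/13)*4 = 16/13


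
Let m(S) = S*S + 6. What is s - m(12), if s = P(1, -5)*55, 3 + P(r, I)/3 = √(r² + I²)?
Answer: -645 + 165*√26 ≈ 196.34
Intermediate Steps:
m(S) = 6 + S² (m(S) = S² + 6 = 6 + S²)
P(r, I) = -9 + 3*√(I² + r²) (P(r, I) = -9 + 3*√(r² + I²) = -9 + 3*√(I² + r²))
s = -495 + 165*√26 (s = (-9 + 3*√((-5)² + 1²))*55 = (-9 + 3*√(25 + 1))*55 = (-9 + 3*√26)*55 = -495 + 165*√26 ≈ 346.34)
s - m(12) = (-495 + 165*√26) - (6 + 12²) = (-495 + 165*√26) - (6 + 144) = (-495 + 165*√26) - 1*150 = (-495 + 165*√26) - 150 = -645 + 165*√26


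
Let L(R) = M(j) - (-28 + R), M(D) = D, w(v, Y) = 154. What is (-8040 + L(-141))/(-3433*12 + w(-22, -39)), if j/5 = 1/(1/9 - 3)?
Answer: 204691/1067092 ≈ 0.19182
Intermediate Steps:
j = -45/26 (j = 5/(1/9 - 3) = 5/(⅑ - 3) = 5/(-26/9) = 5*(-9/26) = -45/26 ≈ -1.7308)
L(R) = 683/26 - R (L(R) = -45/26 - (-28 + R) = -45/26 + (28 - R) = 683/26 - R)
(-8040 + L(-141))/(-3433*12 + w(-22, -39)) = (-8040 + (683/26 - 1*(-141)))/(-3433*12 + 154) = (-8040 + (683/26 + 141))/(-41196 + 154) = (-8040 + 4349/26)/(-41042) = -204691/26*(-1/41042) = 204691/1067092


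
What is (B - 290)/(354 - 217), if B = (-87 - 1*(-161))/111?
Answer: -868/411 ≈ -2.1119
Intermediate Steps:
B = 2/3 (B = (-87 + 161)*(1/111) = 74*(1/111) = 2/3 ≈ 0.66667)
(B - 290)/(354 - 217) = (2/3 - 290)/(354 - 217) = -868/3/137 = -868/3*1/137 = -868/411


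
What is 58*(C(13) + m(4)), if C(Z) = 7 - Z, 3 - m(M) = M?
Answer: -406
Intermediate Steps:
m(M) = 3 - M
58*(C(13) + m(4)) = 58*((7 - 1*13) + (3 - 1*4)) = 58*((7 - 13) + (3 - 4)) = 58*(-6 - 1) = 58*(-7) = -406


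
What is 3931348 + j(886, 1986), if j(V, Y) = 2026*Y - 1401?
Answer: 7953583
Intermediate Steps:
j(V, Y) = -1401 + 2026*Y
3931348 + j(886, 1986) = 3931348 + (-1401 + 2026*1986) = 3931348 + (-1401 + 4023636) = 3931348 + 4022235 = 7953583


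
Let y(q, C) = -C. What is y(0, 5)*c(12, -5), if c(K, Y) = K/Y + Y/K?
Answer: 169/12 ≈ 14.083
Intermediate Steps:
y(0, 5)*c(12, -5) = (-1*5)*(12/(-5) - 5/12) = -5*(12*(-⅕) - 5*1/12) = -5*(-12/5 - 5/12) = -5*(-169/60) = 169/12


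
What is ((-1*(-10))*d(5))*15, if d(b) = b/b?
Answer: 150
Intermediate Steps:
d(b) = 1
((-1*(-10))*d(5))*15 = (-1*(-10)*1)*15 = (10*1)*15 = 10*15 = 150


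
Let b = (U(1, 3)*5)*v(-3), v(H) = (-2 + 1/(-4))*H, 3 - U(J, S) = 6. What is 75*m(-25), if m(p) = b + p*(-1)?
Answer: -22875/4 ≈ -5718.8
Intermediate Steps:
U(J, S) = -3 (U(J, S) = 3 - 1*6 = 3 - 6 = -3)
v(H) = -9*H/4 (v(H) = (-2 - ¼)*H = -9*H/4)
b = -405/4 (b = (-3*5)*(-9/4*(-3)) = -15*27/4 = -405/4 ≈ -101.25)
m(p) = -405/4 - p (m(p) = -405/4 + p*(-1) = -405/4 - p)
75*m(-25) = 75*(-405/4 - 1*(-25)) = 75*(-405/4 + 25) = 75*(-305/4) = -22875/4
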